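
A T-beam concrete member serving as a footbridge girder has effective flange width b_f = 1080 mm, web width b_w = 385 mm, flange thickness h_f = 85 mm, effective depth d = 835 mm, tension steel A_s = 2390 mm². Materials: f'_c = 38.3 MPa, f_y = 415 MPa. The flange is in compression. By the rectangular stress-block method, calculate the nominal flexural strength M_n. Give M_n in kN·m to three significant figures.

Tension: T = A_s f_y = 2390 × 415 = 991850 N.
Try a within the flange: a = T/(0.85 f'_c b_f) = 991850/(0.85 × 38.3 × 1080) = 28.21 mm.
Since a = 28.21 ≤ h_f = 85 mm, the stress block lies entirely in the flange; analyse as a rectangular beam of width b_f.
M_n = T(d − a/2) = 991850 × (835 − 14.105) = 814.20 × 10⁶ N·mm.
M_n = 814.20 kN·m.

M_n ≈ 814 kN·m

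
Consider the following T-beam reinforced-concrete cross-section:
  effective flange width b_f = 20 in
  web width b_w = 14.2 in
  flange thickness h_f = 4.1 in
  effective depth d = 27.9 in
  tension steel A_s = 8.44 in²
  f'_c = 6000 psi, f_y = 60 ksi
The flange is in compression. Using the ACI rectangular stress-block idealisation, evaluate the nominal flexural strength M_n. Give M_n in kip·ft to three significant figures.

M_n ≈ 1070 kip·ft

Tension: T = A_s f_y = 8.44 × 60 = 506.4 kips.
Try a within the flange: a = T/(0.85 f'_c b_f) = 506.4/(0.85 × 6 × 20) = 4.965 in.
a = 4.965 > h_f = 4.1 in: the block extends into the web. Split into flange-overhang and web parts.
C_f = 0.85 f'_c (b_f − b_w) h_f = 0.85 × 6 × (20 − 14.2) × 4.1 = 121.3 kips.
Remaining web compression depth: a_w = (T − C_f)/(0.85 f'_c b_w) = (506.4 − 121.3)/(0.85 × 6 × 14.2) = 5.318 in.
M_n = C_f(d − h_f/2) + (T − C_f)(d − a_w/2) = 121.3 × (27.9 − 2.05) + 385.1 × (27.9 − 2.659) = 3135.6 + 9720.3 = 12855.9 kip·in.
M_n = 12855.9/12 = 1071.33 kip·ft.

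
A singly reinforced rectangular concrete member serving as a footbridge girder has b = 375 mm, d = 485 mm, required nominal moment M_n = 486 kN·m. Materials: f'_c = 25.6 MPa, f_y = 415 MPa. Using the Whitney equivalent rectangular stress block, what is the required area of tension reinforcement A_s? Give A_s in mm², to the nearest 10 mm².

With M_n = 0.85 f'_c a b (d − a/2), solve the quadratic for a:
a = d − √(d² − 2M_n/(0.85 f'_c b)) = 485 − √(485² − 2 × 486×10⁶/(0.85 × 25.6 × 375)) = 144.25 mm.
A_s = 0.85 f'_c a b / f_y = 0.85 × 25.6 × 144.25 × 375 / 415 = 2836.3 mm².

A_s ≈ 2840 mm²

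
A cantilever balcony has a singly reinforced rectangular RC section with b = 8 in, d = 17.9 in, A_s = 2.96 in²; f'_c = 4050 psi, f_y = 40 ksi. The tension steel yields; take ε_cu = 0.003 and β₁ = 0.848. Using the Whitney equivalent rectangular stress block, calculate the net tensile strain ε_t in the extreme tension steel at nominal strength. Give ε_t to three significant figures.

a = A_s f_y/(0.85 f'_c b) = 4.299 in.
β₁ = 0.848, so c = a/β₁ = 4.299/0.848 = 5.070 in.
From the linear strain diagram with ε_cu = 0.003: ε_t = 0.003 (d − c)/c = 0.003 × (17.9 − 5.070)/5.070 = 0.00759.
Since ε_t ≥ 0.005, the section is tension-controlled.

ε_t ≈ 0.00759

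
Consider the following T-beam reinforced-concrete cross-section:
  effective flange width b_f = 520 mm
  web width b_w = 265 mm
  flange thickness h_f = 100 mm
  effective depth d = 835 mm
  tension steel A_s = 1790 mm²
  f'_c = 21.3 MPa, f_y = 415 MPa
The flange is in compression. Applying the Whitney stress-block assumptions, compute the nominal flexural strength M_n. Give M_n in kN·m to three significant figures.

M_n ≈ 591 kN·m

Tension: T = A_s f_y = 1790 × 415 = 742850 N.
Try a within the flange: a = T/(0.85 f'_c b_f) = 742850/(0.85 × 21.3 × 520) = 78.90 mm.
Since a = 78.90 ≤ h_f = 100 mm, the stress block lies entirely in the flange; analyse as a rectangular beam of width b_f.
M_n = T(d − a/2) = 742850 × (835 − 39.45) = 590.97 × 10⁶ N·mm.
M_n = 590.97 kN·m.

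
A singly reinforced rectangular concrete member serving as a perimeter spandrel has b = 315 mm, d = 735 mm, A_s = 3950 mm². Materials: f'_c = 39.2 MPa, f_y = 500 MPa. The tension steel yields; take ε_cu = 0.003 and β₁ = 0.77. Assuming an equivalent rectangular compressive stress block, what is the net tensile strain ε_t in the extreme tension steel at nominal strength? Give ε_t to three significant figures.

ε_t ≈ 0.00602

a = A_s f_y/(0.85 f'_c b) = 188.17 mm.
β₁ = 0.77, so c = a/β₁ = 188.17/0.77 = 244.38 mm.
From the linear strain diagram with ε_cu = 0.003: ε_t = 0.003 (d − c)/c = 0.003 × (735 − 244.38)/244.38 = 0.00602.
Since ε_t ≥ 0.005, the section is tension-controlled.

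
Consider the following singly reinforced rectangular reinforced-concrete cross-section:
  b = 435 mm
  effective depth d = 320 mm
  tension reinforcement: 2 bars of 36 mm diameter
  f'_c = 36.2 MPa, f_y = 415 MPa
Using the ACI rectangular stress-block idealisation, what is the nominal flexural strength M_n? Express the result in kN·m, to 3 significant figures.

M_n ≈ 244 kN·m

A_s = 2 × 1018 = 2036 mm².
T = A_s f_y = 2036 × 415 = 844940 N = 844.94 kN.
From C = T: a = T/(0.85 f'_c b) = 844940/(0.85 × 36.2 × 435) = 63.13 mm.
M_n = T(d − a/2) = 844.94 kN × (320 − 31.565) mm = 243.71 kN·m.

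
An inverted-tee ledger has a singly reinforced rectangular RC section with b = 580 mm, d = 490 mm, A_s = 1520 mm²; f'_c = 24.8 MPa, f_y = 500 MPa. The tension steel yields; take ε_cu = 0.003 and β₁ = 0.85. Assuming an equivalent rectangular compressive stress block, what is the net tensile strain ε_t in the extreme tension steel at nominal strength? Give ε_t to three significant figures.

ε_t ≈ 0.0171

a = A_s f_y/(0.85 f'_c b) = 62.16 mm.
β₁ = 0.85, so c = a/β₁ = 62.16/0.85 = 73.13 mm.
From the linear strain diagram with ε_cu = 0.003: ε_t = 0.003 (d − c)/c = 0.003 × (490 − 73.13)/73.13 = 0.0171.
Since ε_t ≥ 0.005, the section is tension-controlled.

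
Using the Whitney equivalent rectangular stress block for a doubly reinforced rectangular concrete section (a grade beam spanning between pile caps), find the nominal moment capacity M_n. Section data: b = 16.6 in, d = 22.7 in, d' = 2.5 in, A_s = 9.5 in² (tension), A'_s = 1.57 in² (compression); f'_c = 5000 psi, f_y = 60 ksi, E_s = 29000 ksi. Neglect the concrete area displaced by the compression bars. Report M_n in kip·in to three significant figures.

M_n ≈ 11100 kip·in

Assume both steels yield.
a = (A_s − A'_s) f_y/(0.85 f'_c b) = (9.5 − 1.57) × 60/(0.85 × 5 × 16.6) = 6.744 in.
c = a/β₁ = 6.744/0.8 = 8.430 in; ε'_s = 0.003(c − d')/c = 0.0021 ≥ ε_y = 0.0021, so the compression steel yields.
M_n = (A_s − A'_s) f_y (d − a/2) + A'_s f_y (d − d') = 475.8 × (22.7 − 3.372) + 94.2 × (22.7 − 2.5) = 9196.3 + 1902.8 = 11099.1 kip·in.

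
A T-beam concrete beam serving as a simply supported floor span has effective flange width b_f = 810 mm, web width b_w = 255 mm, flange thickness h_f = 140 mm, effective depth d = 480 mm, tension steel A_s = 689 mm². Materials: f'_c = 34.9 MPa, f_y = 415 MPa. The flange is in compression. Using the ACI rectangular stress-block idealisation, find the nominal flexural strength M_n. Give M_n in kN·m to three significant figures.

Tension: T = A_s f_y = 689 × 415 = 285935 N.
Try a within the flange: a = T/(0.85 f'_c b_f) = 285935/(0.85 × 34.9 × 810) = 11.90 mm.
Since a = 11.90 ≤ h_f = 140 mm, the stress block lies entirely in the flange; analyse as a rectangular beam of width b_f.
M_n = T(d − a/2) = 285935 × (480 − 5.95) = 135.55 × 10⁶ N·mm.
M_n = 135.55 kN·m.

M_n ≈ 136 kN·m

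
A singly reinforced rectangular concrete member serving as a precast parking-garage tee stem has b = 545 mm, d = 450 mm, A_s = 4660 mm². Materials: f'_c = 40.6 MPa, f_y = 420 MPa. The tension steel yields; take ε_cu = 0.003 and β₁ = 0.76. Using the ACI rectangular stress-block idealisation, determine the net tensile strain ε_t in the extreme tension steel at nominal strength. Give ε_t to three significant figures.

ε_t ≈ 0.00686

a = A_s f_y/(0.85 f'_c b) = 104.06 mm.
β₁ = 0.76, so c = a/β₁ = 104.06/0.76 = 136.92 mm.
From the linear strain diagram with ε_cu = 0.003: ε_t = 0.003 (d − c)/c = 0.003 × (450 − 136.92)/136.92 = 0.00686.
Since ε_t ≥ 0.005, the section is tension-controlled.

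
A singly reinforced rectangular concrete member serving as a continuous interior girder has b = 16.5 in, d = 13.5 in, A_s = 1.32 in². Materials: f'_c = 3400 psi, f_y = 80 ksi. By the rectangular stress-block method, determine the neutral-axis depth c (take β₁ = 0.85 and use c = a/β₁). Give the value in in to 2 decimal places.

c ≈ 2.61 in

T = A_s f_y = 1.32 × 80 = 105.6 kips.
a = T/(0.85 f'_c b) = 105.6/(0.85 × 3.4 × 16.5) = 2.2145 in.
With β₁ = 0.85, c = a/β₁ = 2.2145/0.85 = 2.61 in.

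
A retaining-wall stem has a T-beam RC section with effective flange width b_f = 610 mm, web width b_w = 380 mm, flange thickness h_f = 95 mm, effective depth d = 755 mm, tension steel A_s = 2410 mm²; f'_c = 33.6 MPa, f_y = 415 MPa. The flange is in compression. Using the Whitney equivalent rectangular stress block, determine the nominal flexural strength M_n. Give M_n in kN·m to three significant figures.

Tension: T = A_s f_y = 2410 × 415 = 1000150 N.
Try a within the flange: a = T/(0.85 f'_c b_f) = 1000150/(0.85 × 33.6 × 610) = 57.41 mm.
Since a = 57.41 ≤ h_f = 95 mm, the stress block lies entirely in the flange; analyse as a rectangular beam of width b_f.
M_n = T(d − a/2) = 1000150 × (755 − 28.705) = 726.40 × 10⁶ N·mm.
M_n = 726.40 kN·m.

M_n ≈ 726 kN·m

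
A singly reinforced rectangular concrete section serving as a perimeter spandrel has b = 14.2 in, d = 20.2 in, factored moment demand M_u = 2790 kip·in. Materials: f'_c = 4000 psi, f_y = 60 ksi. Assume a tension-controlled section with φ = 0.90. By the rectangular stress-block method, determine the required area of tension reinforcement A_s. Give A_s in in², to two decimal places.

A_s ≈ 2.80 in²

M_n = M_u/φ = 2790/0.90 = 3100 kip·in.
From M_n = 0.85 f'_c a b (d − a/2):
a = d − √(d² − 2M_n/(0.85 f'_c b)) = 20.2 − √(20.2² − 2 × 3100/(0.85 × 4 × 14.2)) = 3.478 in.
A_s = 0.85 f'_c a b / f_y = 0.85 × 4 × 3.478 × 14.2 / 60 = 2.799 in².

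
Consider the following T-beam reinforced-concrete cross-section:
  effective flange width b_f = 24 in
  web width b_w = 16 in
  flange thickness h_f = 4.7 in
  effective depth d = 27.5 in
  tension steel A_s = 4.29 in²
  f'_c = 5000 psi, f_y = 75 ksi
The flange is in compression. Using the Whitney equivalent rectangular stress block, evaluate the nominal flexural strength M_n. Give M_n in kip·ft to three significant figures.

M_n ≈ 695 kip·ft

Tension: T = A_s f_y = 4.29 × 75 = 321.75 kips.
Try a within the flange: a = T/(0.85 f'_c b_f) = 321.75/(0.85 × 5 × 24) = 3.154 in.
Since a = 3.154 ≤ h_f = 4.7 in, the stress block lies entirely in the flange; analyse as a rectangular beam of width b_f.
M_n = T(d − a/2) = 321.75 × (27.5 − 1.577) = 8340.7 kip·in.
M_n = 8340.7/12 = 695.06 kip·ft.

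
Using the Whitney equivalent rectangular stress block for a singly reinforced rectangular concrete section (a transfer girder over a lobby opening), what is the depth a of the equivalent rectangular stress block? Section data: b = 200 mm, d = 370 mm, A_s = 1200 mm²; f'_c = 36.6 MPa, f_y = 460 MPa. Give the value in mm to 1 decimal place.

T = A_s f_y = 1200 × 460 = 552000 N = 552 kN.
Setting C = 0.85 f'_c a b equal to T: a = 552000/(0.85 × 36.6 × 200) = 88.7 mm.

a ≈ 88.7 mm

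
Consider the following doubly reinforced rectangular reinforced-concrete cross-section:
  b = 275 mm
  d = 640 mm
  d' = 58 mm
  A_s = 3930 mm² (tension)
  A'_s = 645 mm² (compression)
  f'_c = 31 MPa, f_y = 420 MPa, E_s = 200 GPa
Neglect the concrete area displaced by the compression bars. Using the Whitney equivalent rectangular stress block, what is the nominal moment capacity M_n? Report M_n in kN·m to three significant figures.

Assume both tension and compression steel yield.
Net tension couple steel: A_s − A'_s = 3285 mm².
a = (A_s − A'_s) f_y / (0.85 f'_c b) = 1379700/(0.85 × 31 × 275) = 190.40 mm.
c = a/β₁ = 190.40/0.829 = 229.67 mm; ε'_s = 0.003(c − d')/c = 0.0022 ≥ f_y/E_s = 0.0021, so compression steel does yield.
M_n = (A_s − A'_s) f_y (d − a/2) + A'_s f_y (d − d') = [1379700 × (640 − 95.2) + 270900 × (640 − 58)] × 10⁻⁶ = 751.66 + 157.66 = 909.32 kN·m.

M_n ≈ 909 kN·m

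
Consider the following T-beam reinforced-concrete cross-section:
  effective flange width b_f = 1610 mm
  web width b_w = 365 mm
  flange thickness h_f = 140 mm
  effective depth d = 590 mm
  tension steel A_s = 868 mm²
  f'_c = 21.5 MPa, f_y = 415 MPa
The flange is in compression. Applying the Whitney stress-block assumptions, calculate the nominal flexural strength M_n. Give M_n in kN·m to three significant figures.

Tension: T = A_s f_y = 868 × 415 = 360220 N.
Try a within the flange: a = T/(0.85 f'_c b_f) = 360220/(0.85 × 21.5 × 1610) = 12.24 mm.
Since a = 12.24 ≤ h_f = 140 mm, the stress block lies entirely in the flange; analyse as a rectangular beam of width b_f.
M_n = T(d − a/2) = 360220 × (590 − 6.12) = 210.33 × 10⁶ N·mm.
M_n = 210.33 kN·m.

M_n ≈ 210 kN·m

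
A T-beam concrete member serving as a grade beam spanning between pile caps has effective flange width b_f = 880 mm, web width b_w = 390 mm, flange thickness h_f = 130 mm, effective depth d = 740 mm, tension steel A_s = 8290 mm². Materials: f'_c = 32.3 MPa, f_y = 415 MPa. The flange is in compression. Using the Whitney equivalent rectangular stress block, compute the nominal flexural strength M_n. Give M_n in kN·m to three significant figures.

Tension: T = A_s f_y = 8290 × 415 = 3440350 N.
Try a within the flange: a = T/(0.85 f'_c b_f) = 3440350/(0.85 × 32.3 × 880) = 142.40 mm.
a = 142.40 > h_f = 130 mm: the block extends into the web. Split into flange-overhang and web parts.
C_f = 0.85 f'_c (b_f − b_w) h_f = 0.85 × 32.3 × (880 − 390) × 130 = 1748884 N.
Remaining web compression depth: a_w = (T − C_f)/(0.85 f'_c b_w) = (3440350 − 1748884)/(0.85 × 32.3 × 390) = 157.97 mm.
M_n = C_f(d − h_f/2) + (T − C_f)(d − a_w/2) = 1748884 × (740 − 65) + 1691466 × (740 − 78.985) = 1180.50 + 1118.08 = 2298.58 × 10⁶ N·mm.
M_n = 2298.58 kN·m.

M_n ≈ 2300 kN·m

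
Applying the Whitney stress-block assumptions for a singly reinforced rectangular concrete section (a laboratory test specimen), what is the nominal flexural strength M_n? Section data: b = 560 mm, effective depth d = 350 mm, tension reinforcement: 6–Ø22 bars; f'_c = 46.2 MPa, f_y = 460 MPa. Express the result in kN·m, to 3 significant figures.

M_n ≈ 342 kN·m

A_s = 6 × 380 = 2280 mm².
T = A_s f_y = 2280 × 460 = 1048800 N = 1048.8 kN.
From C = T: a = T/(0.85 f'_c b) = 1048800/(0.85 × 46.2 × 560) = 47.69 mm.
M_n = T(d − a/2) = 1048.8 kN × (350 − 23.845) mm = 342.07 kN·m.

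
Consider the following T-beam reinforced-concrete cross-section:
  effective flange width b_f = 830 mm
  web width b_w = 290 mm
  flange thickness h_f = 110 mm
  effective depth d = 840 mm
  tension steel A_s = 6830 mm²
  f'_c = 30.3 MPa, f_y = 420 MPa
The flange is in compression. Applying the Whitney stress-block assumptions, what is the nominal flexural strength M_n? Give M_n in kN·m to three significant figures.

Tension: T = A_s f_y = 6830 × 420 = 2868600 N.
Try a within the flange: a = T/(0.85 f'_c b_f) = 2868600/(0.85 × 30.3 × 830) = 134.19 mm.
a = 134.19 > h_f = 110 mm: the block extends into the web. Split into flange-overhang and web parts.
C_f = 0.85 f'_c (b_f − b_w) h_f = 0.85 × 30.3 × (830 − 290) × 110 = 1529847 N.
Remaining web compression depth: a_w = (T − C_f)/(0.85 f'_c b_w) = (2868600 − 1529847)/(0.85 × 30.3 × 290) = 179.24 mm.
M_n = C_f(d − h_f/2) + (T − C_f)(d − a_w/2) = 1529847 × (840 − 55) + 1338753 × (840 − 89.62) = 1200.93 + 1004.57 = 2205.50 × 10⁶ N·mm.
M_n = 2205.50 kN·m.

M_n ≈ 2210 kN·m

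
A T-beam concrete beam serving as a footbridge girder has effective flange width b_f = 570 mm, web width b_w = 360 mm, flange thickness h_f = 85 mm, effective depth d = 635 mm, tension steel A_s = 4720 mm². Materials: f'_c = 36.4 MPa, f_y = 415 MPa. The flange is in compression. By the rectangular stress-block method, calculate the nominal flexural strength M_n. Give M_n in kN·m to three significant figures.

Tension: T = A_s f_y = 4720 × 415 = 1958800 N.
Try a within the flange: a = T/(0.85 f'_c b_f) = 1958800/(0.85 × 36.4 × 570) = 111.07 mm.
a = 111.07 > h_f = 85 mm: the block extends into the web. Split into flange-overhang and web parts.
C_f = 0.85 f'_c (b_f − b_w) h_f = 0.85 × 36.4 × (570 − 360) × 85 = 552279 N.
Remaining web compression depth: a_w = (T − C_f)/(0.85 f'_c b_w) = (1958800 − 552279)/(0.85 × 36.4 × 360) = 126.28 mm.
M_n = C_f(d − h_f/2) + (T − C_f)(d − a_w/2) = 552279 × (635 − 42.5) + 1406521 × (635 − 63.14) = 327.23 + 804.33 = 1131.56 × 10⁶ N·mm.
M_n = 1131.56 kN·m.

M_n ≈ 1130 kN·m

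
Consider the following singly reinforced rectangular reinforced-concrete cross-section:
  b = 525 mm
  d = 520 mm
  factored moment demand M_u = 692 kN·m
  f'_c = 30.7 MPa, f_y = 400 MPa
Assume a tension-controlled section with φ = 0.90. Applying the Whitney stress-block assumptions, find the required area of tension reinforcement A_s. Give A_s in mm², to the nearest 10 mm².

A_s ≈ 4190 mm²

M_n = M_u/φ = 692/0.90 = 768.889 kN·m.
With M_n = 0.85 f'_c a b (d − a/2), solve the quadratic for a:
a = d − √(d² − 2M_n/(0.85 f'_c b)) = 520 − √(520² − 2 × 768.889×10⁶/(0.85 × 30.7 × 525)) = 122.32 mm.
A_s = 0.85 f'_c a b / f_y = 0.85 × 30.7 × 122.32 × 525 / 400 = 4189.4 mm².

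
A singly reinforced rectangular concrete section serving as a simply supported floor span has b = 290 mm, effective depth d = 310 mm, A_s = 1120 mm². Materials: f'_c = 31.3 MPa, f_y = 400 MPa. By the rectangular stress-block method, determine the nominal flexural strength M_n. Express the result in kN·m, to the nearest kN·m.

T = A_s f_y = 1120 × 400 = 448000 N = 448 kN.
From C = T: a = T/(0.85 f'_c b) = 448000/(0.85 × 31.3 × 290) = 58.07 mm.
M_n = T(d − a/2) = 448 kN × (310 − 29.035) mm = 125.87 kN·m.

M_n ≈ 126 kN·m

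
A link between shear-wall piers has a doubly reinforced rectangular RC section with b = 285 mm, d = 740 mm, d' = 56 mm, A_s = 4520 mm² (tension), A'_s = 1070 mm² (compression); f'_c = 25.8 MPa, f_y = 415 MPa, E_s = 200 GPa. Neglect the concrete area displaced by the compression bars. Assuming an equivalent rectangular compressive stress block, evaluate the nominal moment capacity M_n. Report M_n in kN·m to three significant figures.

M_n ≈ 1200 kN·m

Assume both tension and compression steel yield.
Net tension couple steel: A_s − A'_s = 3450 mm².
a = (A_s − A'_s) f_y / (0.85 f'_c b) = 1431750/(0.85 × 25.8 × 285) = 229.08 mm.
c = a/β₁ = 229.08/0.85 = 269.51 mm; ε'_s = 0.003(c − d')/c = 0.0024 ≥ f_y/E_s = 0.0021, so compression steel does yield.
M_n = (A_s − A'_s) f_y (d − a/2) + A'_s f_y (d − d') = [1431750 × (740 − 114.54) + 444050 × (740 − 56)] × 10⁻⁶ = 895.50 + 303.73 = 1199.23 kN·m.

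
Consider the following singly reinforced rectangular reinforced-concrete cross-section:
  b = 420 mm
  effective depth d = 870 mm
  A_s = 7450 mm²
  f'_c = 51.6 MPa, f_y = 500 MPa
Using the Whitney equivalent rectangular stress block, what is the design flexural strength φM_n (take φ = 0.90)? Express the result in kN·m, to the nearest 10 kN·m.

T = A_s f_y = 7450 × 500 = 3725000 N = 3725 kN.
From C = T: a = T/(0.85 f'_c b) = 3725000/(0.85 × 51.6 × 420) = 202.21 mm.
M_n = T(d − a/2) = 3725 kN × (870 − 101.105) mm = 2864.13 kN·m.
φM_n = 0.90 × 2864.13 = 2577.72 kN·m.

φM_n ≈ 2580 kN·m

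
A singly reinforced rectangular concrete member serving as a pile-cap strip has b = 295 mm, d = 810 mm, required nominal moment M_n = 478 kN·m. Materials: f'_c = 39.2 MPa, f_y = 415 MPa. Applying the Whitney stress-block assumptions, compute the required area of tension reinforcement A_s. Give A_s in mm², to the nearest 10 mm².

With M_n = 0.85 f'_c a b (d − a/2), solve the quadratic for a:
a = d − √(d² − 2M_n/(0.85 f'_c b)) = 810 − √(810² − 2 × 478×10⁶/(0.85 × 39.2 × 295)) = 62.44 mm.
A_s = 0.85 f'_c a b / f_y = 0.85 × 39.2 × 62.44 × 295 / 415 = 1478.9 mm².

A_s ≈ 1480 mm²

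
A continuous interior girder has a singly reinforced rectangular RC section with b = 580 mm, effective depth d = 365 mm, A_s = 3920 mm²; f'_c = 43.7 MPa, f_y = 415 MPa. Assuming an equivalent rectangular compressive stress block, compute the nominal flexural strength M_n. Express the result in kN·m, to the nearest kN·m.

T = A_s f_y = 3920 × 415 = 1626800 N = 1626.8 kN.
From C = T: a = T/(0.85 f'_c b) = 1626800/(0.85 × 43.7 × 580) = 75.51 mm.
M_n = T(d − a/2) = 1626.8 kN × (365 − 37.755) mm = 532.36 kN·m.

M_n ≈ 532 kN·m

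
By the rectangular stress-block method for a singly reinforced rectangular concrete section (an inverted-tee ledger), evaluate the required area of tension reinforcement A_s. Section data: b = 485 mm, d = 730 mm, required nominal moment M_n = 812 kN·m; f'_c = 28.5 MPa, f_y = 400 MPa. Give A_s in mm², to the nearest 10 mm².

With M_n = 0.85 f'_c a b (d − a/2), solve the quadratic for a:
a = d − √(d² − 2M_n/(0.85 f'_c b)) = 730 − √(730² − 2 × 812×10⁶/(0.85 × 28.5 × 485)) = 101.77 mm.
A_s = 0.85 f'_c a b / f_y = 0.85 × 28.5 × 101.77 × 485 / 400 = 2989.3 mm².

A_s ≈ 2990 mm²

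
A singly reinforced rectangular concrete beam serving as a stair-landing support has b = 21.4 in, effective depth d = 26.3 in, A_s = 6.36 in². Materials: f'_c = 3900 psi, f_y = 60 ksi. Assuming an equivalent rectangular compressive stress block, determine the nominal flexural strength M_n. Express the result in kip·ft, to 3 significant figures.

T = A_s f_y = 6.36 × 60 = 381.6 kips.
a = T/(0.85 f'_c b) = 381.6/(0.85 × 3.9 × 21.4) = 5.379 in.
M_n = T(d − a/2) = 381.6 × (26.3 − 2.6895) = 9009.8 kip·in = 9009.8/12 = 750.82 kip·ft.

M_n ≈ 751 kip·ft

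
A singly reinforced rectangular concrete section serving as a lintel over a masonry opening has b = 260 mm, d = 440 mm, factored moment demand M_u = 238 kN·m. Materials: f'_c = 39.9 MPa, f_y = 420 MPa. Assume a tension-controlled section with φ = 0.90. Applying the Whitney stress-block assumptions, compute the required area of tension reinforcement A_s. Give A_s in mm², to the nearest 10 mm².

M_n = M_u/φ = 238/0.90 = 264.444 kN·m.
With M_n = 0.85 f'_c a b (d − a/2), solve the quadratic for a:
a = d − √(d² − 2M_n/(0.85 f'_c b)) = 440 − √(440² − 2 × 264.444×10⁶/(0.85 × 39.9 × 260)) = 74.46 mm.
A_s = 0.85 f'_c a b / f_y = 0.85 × 39.9 × 74.46 × 260 / 420 = 1563.3 mm².

A_s ≈ 1560 mm²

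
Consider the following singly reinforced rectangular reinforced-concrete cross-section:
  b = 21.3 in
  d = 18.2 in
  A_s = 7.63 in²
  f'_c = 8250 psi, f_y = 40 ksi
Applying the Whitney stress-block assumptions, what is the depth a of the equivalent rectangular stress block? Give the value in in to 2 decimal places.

T = A_s f_y = 7.63 × 40 = 305.2 kips.
a = T/(0.85 f'_c b) = 305.2/(0.85 × 8.25 × 21.3) = 2.04 in.

a ≈ 2.04 in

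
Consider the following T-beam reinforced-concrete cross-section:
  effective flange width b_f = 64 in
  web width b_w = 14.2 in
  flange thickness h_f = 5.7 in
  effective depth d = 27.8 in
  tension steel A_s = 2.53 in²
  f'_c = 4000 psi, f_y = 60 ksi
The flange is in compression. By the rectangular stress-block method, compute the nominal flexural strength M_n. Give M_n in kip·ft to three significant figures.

M_n ≈ 347 kip·ft

Tension: T = A_s f_y = 2.53 × 60 = 151.8 kips.
Try a within the flange: a = T/(0.85 f'_c b_f) = 151.8/(0.85 × 4 × 64) = 0.698 in.
Since a = 0.698 ≤ h_f = 5.7 in, the stress block lies entirely in the flange; analyse as a rectangular beam of width b_f.
M_n = T(d − a/2) = 151.8 × (27.8 − 0.349) = 4167.1 kip·in.
M_n = 4167.1/12 = 347.26 kip·ft.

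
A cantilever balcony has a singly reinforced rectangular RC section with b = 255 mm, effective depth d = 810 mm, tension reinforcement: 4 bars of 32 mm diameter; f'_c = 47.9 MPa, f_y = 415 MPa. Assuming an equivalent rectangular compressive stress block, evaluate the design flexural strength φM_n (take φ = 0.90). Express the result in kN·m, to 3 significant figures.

A_s = 4 × 804 = 3216 mm².
T = A_s f_y = 3216 × 415 = 1334640 N = 1334.64 kN.
From C = T: a = T/(0.85 f'_c b) = 1334640/(0.85 × 47.9 × 255) = 128.55 mm.
M_n = T(d − a/2) = 1334.64 kN × (810 − 64.275) mm = 995.27 kN·m.
φM_n = 0.90 × 995.27 = 895.74 kN·m.

φM_n ≈ 896 kN·m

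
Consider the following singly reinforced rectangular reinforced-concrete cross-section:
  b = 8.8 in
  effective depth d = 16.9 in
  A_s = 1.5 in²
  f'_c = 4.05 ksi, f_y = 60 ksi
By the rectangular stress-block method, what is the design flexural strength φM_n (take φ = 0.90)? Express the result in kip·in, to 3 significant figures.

φM_n ≈ 1250 kip·in

T = A_s f_y = 1.5 × 60 = 90 kips.
a = T/(0.85 f'_c b) = 90/(0.85 × 4.05 × 8.8) = 2.971 in.
M_n = T(d − a/2) = 90 × (16.9 − 1.4855) = 1387.3 kip·in.
φM_n = 0.90 × 1387.3 = 1248.6 kip·in.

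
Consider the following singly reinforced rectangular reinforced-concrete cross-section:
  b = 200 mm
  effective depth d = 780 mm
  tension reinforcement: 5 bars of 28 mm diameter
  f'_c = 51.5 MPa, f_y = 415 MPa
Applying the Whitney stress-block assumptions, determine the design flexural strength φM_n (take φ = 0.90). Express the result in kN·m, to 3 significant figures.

φM_n ≈ 813 kN·m

A_s = 5 × 616 = 3080 mm².
T = A_s f_y = 3080 × 415 = 1278200 N = 1278.2 kN.
From C = T: a = T/(0.85 f'_c b) = 1278200/(0.85 × 51.5 × 200) = 146.00 mm.
M_n = T(d − a/2) = 1278.2 kN × (780 − 73) mm = 903.69 kN·m.
φM_n = 0.90 × 903.69 = 813.32 kN·m.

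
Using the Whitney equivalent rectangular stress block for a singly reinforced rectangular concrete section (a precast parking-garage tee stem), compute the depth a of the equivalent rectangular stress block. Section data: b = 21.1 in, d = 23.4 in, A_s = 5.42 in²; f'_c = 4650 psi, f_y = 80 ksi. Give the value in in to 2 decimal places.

T = A_s f_y = 5.42 × 80 = 433.6 kips.
a = T/(0.85 f'_c b) = 433.6/(0.85 × 4.65 × 21.1) = 5.20 in.

a ≈ 5.20 in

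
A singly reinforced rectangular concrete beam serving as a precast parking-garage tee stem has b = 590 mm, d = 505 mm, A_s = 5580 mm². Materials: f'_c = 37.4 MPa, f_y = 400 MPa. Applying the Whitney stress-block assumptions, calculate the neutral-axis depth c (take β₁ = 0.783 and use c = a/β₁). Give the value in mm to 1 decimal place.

T = A_s f_y = 5580 × 400 = 2232000 N = 2232 kN.
Setting C = 0.85 f'_c a b equal to T: a = 2232000/(0.85 × 37.4 × 590) = 119.001 mm.
With β₁ = 0.783, c = a/β₁ = 119.001/0.783 = 152.0 mm.

c ≈ 152.0 mm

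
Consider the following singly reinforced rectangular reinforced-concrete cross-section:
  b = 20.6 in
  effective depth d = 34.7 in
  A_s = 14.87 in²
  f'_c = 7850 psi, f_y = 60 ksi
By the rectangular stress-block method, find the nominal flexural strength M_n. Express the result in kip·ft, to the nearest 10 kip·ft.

T = A_s f_y = 14.87 × 60 = 892.2 kips.
a = T/(0.85 f'_c b) = 892.2/(0.85 × 7.85 × 20.6) = 6.491 in.
M_n = T(d − a/2) = 892.2 × (34.7 − 3.2455) = 28063.7 kip·in = 28063.7/12 = 2338.64 kip·ft.

M_n ≈ 2340 kip·ft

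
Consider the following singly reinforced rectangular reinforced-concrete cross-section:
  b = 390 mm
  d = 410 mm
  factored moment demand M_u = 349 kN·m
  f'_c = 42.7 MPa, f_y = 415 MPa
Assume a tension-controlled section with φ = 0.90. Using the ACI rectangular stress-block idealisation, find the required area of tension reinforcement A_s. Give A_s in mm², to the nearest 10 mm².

M_n = M_u/φ = 349/0.90 = 387.778 kN·m.
With M_n = 0.85 f'_c a b (d − a/2), solve the quadratic for a:
a = d − √(d² − 2M_n/(0.85 f'_c b)) = 410 − √(410² − 2 × 387.778×10⁶/(0.85 × 42.7 × 390)) = 73.38 mm.
A_s = 0.85 f'_c a b / f_y = 0.85 × 42.7 × 73.38 × 390 / 415 = 2502.9 mm².

A_s ≈ 2500 mm²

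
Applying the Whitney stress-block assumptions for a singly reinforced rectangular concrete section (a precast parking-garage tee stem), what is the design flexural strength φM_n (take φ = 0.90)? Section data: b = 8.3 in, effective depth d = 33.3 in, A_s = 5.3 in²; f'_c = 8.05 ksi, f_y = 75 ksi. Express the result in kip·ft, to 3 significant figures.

φM_n ≈ 888 kip·ft

T = A_s f_y = 5.3 × 75 = 397.5 kips.
a = T/(0.85 f'_c b) = 397.5/(0.85 × 8.05 × 8.3) = 6.999 in.
M_n = T(d − a/2) = 397.5 × (33.3 − 3.4995) = 11845.7 kip·in = 11845.7/12 = 987.14 kip·ft.
φM_n = 0.90 × 987.14 = 888.43 kip·ft.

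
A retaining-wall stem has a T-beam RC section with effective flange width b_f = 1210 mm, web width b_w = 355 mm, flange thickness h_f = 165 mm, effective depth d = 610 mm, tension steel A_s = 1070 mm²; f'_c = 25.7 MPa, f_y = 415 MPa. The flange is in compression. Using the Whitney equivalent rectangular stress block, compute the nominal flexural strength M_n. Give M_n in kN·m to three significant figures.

M_n ≈ 267 kN·m

Tension: T = A_s f_y = 1070 × 415 = 444050 N.
Try a within the flange: a = T/(0.85 f'_c b_f) = 444050/(0.85 × 25.7 × 1210) = 16.80 mm.
Since a = 16.80 ≤ h_f = 165 mm, the stress block lies entirely in the flange; analyse as a rectangular beam of width b_f.
M_n = T(d − a/2) = 444050 × (610 − 8.4) = 267.14 × 10⁶ N·mm.
M_n = 267.14 kN·m.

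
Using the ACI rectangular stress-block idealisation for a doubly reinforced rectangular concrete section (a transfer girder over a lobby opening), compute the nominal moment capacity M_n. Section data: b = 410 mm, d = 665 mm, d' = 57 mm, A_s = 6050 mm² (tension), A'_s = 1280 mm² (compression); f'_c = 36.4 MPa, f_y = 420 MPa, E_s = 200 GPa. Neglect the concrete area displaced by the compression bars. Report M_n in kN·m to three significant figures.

Assume both tension and compression steel yield.
Net tension couple steel: A_s − A'_s = 4770 mm².
a = (A_s − A'_s) f_y / (0.85 f'_c b) = 2003400/(0.85 × 36.4 × 410) = 157.93 mm.
c = a/β₁ = 157.93/0.79 = 199.91 mm; ε'_s = 0.003(c − d')/c = 0.0021 ≥ f_y/E_s = 0.0021, so compression steel does yield.
M_n = (A_s − A'_s) f_y (d − a/2) + A'_s f_y (d − d') = [2003400 × (665 − 78.965) + 537600 × (665 − 57)] × 10⁻⁶ = 1174.06 + 326.86 = 1500.92 kN·m.

M_n ≈ 1500 kN·m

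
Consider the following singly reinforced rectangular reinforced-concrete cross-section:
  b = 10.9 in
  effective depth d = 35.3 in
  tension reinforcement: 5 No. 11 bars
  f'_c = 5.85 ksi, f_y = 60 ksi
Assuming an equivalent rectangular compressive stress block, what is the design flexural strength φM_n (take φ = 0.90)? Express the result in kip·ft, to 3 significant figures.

φM_n ≈ 1090 kip·ft

A_s = 5 × 1.56 = 7.8 in².
T = A_s f_y = 7.8 × 60 = 468 kips.
a = T/(0.85 f'_c b) = 468/(0.85 × 5.85 × 10.9) = 8.635 in.
M_n = T(d − a/2) = 468 × (35.3 − 4.3175) = 14499.8 kip·in = 14499.8/12 = 1208.32 kip·ft.
φM_n = 0.90 × 1208.32 = 1087.49 kip·ft.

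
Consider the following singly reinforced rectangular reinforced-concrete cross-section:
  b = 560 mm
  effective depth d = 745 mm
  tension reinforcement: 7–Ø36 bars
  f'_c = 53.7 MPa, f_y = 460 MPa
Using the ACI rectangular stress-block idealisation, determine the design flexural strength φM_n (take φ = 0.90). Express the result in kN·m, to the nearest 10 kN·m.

φM_n ≈ 2010 kN·m

A_s = 7 × 1018 = 7126 mm².
T = A_s f_y = 7126 × 460 = 3277960 N = 3277.96 kN.
From C = T: a = T/(0.85 f'_c b) = 3277960/(0.85 × 53.7 × 560) = 128.24 mm.
M_n = T(d − a/2) = 3277.96 kN × (745 − 64.12) mm = 2231.90 kN·m.
φM_n = 0.90 × 2231.90 = 2008.71 kN·m.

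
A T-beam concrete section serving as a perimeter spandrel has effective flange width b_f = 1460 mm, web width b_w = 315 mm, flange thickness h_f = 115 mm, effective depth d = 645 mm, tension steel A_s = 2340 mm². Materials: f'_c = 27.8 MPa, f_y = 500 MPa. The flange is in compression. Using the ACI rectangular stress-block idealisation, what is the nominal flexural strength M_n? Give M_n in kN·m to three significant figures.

Tension: T = A_s f_y = 2340 × 500 = 1170000 N.
Try a within the flange: a = T/(0.85 f'_c b_f) = 1170000/(0.85 × 27.8 × 1460) = 33.91 mm.
Since a = 33.91 ≤ h_f = 115 mm, the stress block lies entirely in the flange; analyse as a rectangular beam of width b_f.
M_n = T(d − a/2) = 1170000 × (645 − 16.955) = 734.81 × 10⁶ N·mm.
M_n = 734.81 kN·m.

M_n ≈ 735 kN·m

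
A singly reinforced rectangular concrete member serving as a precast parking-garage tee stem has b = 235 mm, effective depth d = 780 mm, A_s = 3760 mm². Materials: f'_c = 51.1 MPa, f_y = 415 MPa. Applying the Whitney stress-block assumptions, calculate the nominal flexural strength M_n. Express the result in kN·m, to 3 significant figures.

T = A_s f_y = 3760 × 415 = 1560400 N = 1560.4 kN.
From C = T: a = T/(0.85 f'_c b) = 1560400/(0.85 × 51.1 × 235) = 152.87 mm.
M_n = T(d − a/2) = 1560.4 kN × (780 − 76.435) mm = 1097.84 kN·m.

M_n ≈ 1100 kN·m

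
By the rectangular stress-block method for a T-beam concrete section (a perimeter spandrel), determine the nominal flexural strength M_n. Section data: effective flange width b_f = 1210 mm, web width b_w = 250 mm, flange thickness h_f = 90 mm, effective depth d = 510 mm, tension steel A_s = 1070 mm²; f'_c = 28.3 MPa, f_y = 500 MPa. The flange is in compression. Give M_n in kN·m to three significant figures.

Tension: T = A_s f_y = 1070 × 500 = 535000 N.
Try a within the flange: a = T/(0.85 f'_c b_f) = 535000/(0.85 × 28.3 × 1210) = 18.38 mm.
Since a = 18.38 ≤ h_f = 90 mm, the stress block lies entirely in the flange; analyse as a rectangular beam of width b_f.
M_n = T(d − a/2) = 535000 × (510 − 9.19) = 267.93 × 10⁶ N·mm.
M_n = 267.93 kN·m.

M_n ≈ 268 kN·m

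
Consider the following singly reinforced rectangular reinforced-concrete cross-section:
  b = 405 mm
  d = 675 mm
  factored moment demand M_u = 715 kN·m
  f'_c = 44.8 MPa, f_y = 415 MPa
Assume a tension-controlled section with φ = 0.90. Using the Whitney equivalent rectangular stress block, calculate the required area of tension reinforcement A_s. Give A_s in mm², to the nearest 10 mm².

M_n = M_u/φ = 715/0.90 = 794.444 kN·m.
With M_n = 0.85 f'_c a b (d − a/2), solve the quadratic for a:
a = d − √(d² − 2M_n/(0.85 f'_c b)) = 675 − √(675² − 2 × 794.444×10⁶/(0.85 × 44.8 × 405)) = 81.20 mm.
A_s = 0.85 f'_c a b / f_y = 0.85 × 44.8 × 81.20 × 405 / 415 = 3017.6 mm².

A_s ≈ 3020 mm²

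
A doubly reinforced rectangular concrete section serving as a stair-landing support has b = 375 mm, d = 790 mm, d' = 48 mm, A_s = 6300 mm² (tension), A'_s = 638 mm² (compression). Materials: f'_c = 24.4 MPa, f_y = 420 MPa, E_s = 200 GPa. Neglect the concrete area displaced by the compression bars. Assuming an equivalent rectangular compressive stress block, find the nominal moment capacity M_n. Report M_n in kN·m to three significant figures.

M_n ≈ 1710 kN·m

Assume both tension and compression steel yield.
Net tension couple steel: A_s − A'_s = 5662 mm².
a = (A_s − A'_s) f_y / (0.85 f'_c b) = 2378040/(0.85 × 24.4 × 375) = 305.76 mm.
c = a/β₁ = 305.76/0.85 = 359.72 mm; ε'_s = 0.003(c − d')/c = 0.0026 ≥ f_y/E_s = 0.0021, so compression steel does yield.
M_n = (A_s − A'_s) f_y (d − a/2) + A'_s f_y (d − d') = [2378040 × (790 − 152.88) + 267960 × (790 − 48)] × 10⁻⁶ = 1515.10 + 198.83 = 1713.93 kN·m.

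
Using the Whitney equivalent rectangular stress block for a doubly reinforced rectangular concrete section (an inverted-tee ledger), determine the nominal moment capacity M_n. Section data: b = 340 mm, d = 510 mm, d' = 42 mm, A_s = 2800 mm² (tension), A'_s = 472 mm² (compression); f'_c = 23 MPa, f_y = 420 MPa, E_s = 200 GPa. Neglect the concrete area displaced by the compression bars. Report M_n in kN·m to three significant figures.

Assume both tension and compression steel yield.
Net tension couple steel: A_s − A'_s = 2328 mm².
a = (A_s − A'_s) f_y / (0.85 f'_c b) = 977760/(0.85 × 23 × 340) = 147.10 mm.
c = a/β₁ = 147.10/0.85 = 173.06 mm; ε'_s = 0.003(c − d')/c = 0.0023 ≥ f_y/E_s = 0.0021, so compression steel does yield.
M_n = (A_s − A'_s) f_y (d − a/2) + A'_s f_y (d − d') = [977760 × (510 − 73.55) + 198240 × (510 − 42)] × 10⁻⁶ = 426.74 + 92.78 = 519.52 kN·m.

M_n ≈ 520 kN·m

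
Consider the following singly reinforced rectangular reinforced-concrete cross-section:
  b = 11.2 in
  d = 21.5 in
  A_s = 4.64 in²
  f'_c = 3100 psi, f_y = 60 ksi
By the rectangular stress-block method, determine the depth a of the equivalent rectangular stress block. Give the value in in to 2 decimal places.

a ≈ 9.43 in

T = A_s f_y = 4.64 × 60 = 278.4 kips.
a = T/(0.85 f'_c b) = 278.4/(0.85 × 3.1 × 11.2) = 9.43 in.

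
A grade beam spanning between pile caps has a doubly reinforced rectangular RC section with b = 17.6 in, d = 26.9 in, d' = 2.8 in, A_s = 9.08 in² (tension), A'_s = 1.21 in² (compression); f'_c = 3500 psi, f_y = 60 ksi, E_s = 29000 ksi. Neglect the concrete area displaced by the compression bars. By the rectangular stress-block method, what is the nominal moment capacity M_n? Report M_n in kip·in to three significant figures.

M_n ≈ 12300 kip·in

Assume both steels yield.
a = (A_s − A'_s) f_y/(0.85 f'_c b) = (9.08 − 1.21) × 60/(0.85 × 3.5 × 17.6) = 9.018 in.
c = a/β₁ = 9.018/0.85 = 10.609 in; ε'_s = 0.003(c − d')/c = 0.0022 ≥ ε_y = 0.0021, so the compression steel yields.
M_n = (A_s − A'_s) f_y (d − a/2) + A'_s f_y (d − d') = 472.2 × (26.9 − 4.509) + 72.6 × (26.9 − 2.8) = 10573.0 + 1749.7 = 12322.7 kip·in.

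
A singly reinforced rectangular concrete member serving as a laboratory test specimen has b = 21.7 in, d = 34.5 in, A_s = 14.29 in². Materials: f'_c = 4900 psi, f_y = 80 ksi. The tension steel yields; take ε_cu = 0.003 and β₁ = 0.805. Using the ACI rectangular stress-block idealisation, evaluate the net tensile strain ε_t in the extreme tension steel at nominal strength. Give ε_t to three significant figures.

ε_t ≈ 0.00359

a = A_s f_y/(0.85 f'_c b) = 12.649 in.
β₁ = 0.805, so c = a/β₁ = 12.649/0.805 = 15.713 in.
From the linear strain diagram with ε_cu = 0.003: ε_t = 0.003 (d − c)/c = 0.003 × (34.5 − 15.713)/15.713 = 0.00359.
ε_t < 0.004 — the section is over-reinforced for flexure under ACI limits.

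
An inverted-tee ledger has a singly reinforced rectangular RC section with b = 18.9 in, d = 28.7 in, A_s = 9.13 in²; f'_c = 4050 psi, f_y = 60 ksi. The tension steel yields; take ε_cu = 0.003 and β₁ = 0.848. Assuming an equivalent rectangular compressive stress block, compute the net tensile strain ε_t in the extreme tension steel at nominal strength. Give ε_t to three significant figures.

a = A_s f_y/(0.85 f'_c b) = 8.419 in.
β₁ = 0.848, so c = a/β₁ = 8.419/0.848 = 9.928 in.
From the linear strain diagram with ε_cu = 0.003: ε_t = 0.003 (d − c)/c = 0.003 × (28.7 − 9.928)/9.928 = 0.00567.
Since ε_t ≥ 0.005, the section is tension-controlled.

ε_t ≈ 0.00567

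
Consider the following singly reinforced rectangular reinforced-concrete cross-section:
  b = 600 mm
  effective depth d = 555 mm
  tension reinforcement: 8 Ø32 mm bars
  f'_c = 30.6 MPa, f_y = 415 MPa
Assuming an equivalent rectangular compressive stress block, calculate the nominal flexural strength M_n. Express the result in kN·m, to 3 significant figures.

A_s = 8 × 804 = 6432 mm².
T = A_s f_y = 6432 × 415 = 2669280 N = 2669.28 kN.
From C = T: a = T/(0.85 f'_c b) = 2669280/(0.85 × 30.6 × 600) = 171.04 mm.
M_n = T(d − a/2) = 2669.28 kN × (555 − 85.52) mm = 1253.17 kN·m.

M_n ≈ 1250 kN·m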